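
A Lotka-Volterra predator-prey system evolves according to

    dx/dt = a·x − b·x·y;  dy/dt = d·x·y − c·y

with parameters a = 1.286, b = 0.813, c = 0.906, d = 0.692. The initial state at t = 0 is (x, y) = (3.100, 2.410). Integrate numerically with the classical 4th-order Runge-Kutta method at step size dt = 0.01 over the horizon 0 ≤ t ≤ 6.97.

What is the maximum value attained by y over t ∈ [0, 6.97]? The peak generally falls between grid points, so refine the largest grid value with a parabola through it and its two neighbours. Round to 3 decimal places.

t=0.000: state=(3.100, 2.410)
step 1 (dt=0.01): k1=(-2.087, 2.986), k2=(-2.118, 2.987), k3=(-2.118, 2.987), k4=(-2.148, 2.988); state += dt/6·(k1+2k2+2k3+k4)
t=0.010: state=(3.079, 2.440)
t=0.020: state=(3.057, 2.470)
t=0.030: state=(3.035, 2.500)
continuing one RK4 step at a time; state shown every 25 steps (Δt=0.25):
t=0.250: state=(2.434, 3.112)
t=0.500: state=(1.696, 3.542)
t=0.750: state=(1.126, 3.594)
t=1.000: state=(0.763, 3.365)
t=1.250: state=(0.550, 3.001)
t=1.500: state=(0.430, 2.602)
t=1.750: state=(0.363, 2.220)
t=2.000: state=(0.330, 1.879)
t=2.250: state=(0.321, 1.584)
t=2.500: state=(0.329, 1.336)
t=2.750: state=(0.354, 1.130)
t=3.000: state=(0.394, 0.961)
t=3.250: state=(0.454, 0.824)
t=3.500: state=(0.536, 0.716)
t=3.750: state=(0.645, 0.632)
t=4.000: state=(0.787, 0.570)
t=4.250: state=(0.971, 0.529)
t=4.500: state=(1.206, 0.508)
t=4.750: state=(1.500, 0.512)
t=5.000: state=(1.860, 0.545)
t=5.250: state=(2.280, 0.621)
t=5.500: state=(2.736, 0.764)
t=5.750: state=(3.156, 1.016)
t=6.000: state=(3.405, 1.434)
t=6.250: state=(3.305, 2.055)
t=6.500: state=(2.786, 2.790)
t=6.750: state=(2.042, 3.380)
t=6.970: state=(1.444, 3.605)
largest grid value and its neighbours: y(0.650)=3.61489, y(0.660)=3.61508, y(0.670)=3.61472
parabola through these three points peaks at t≈0.659 with y≈3.61508

max y = 3.615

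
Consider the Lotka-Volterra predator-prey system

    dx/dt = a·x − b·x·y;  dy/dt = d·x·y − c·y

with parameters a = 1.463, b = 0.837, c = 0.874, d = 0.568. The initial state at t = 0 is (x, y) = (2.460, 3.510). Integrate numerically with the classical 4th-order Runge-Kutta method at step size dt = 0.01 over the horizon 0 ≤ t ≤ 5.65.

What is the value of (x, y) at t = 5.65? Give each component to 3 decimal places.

(x, y) = (3.749, 2.439)

t=0.000: state=(2.460, 3.510)
step 1 (dt=0.01): k1=(-3.628, 1.837), k2=(-3.620, 1.805), k3=(-3.620, 1.805), k4=(-3.611, 1.774); state += dt/6·(k1+2k2+2k3+k4)
t=0.010: state=(2.424, 3.528)
t=0.020: state=(2.388, 3.545)
t=0.030: state=(2.352, 3.562)
continuing one RK4 step at a time; state shown every 20 steps (Δt=0.2):
t=0.200: state=(1.789, 3.747)
t=0.400: state=(1.277, 3.738)
t=0.600: state=(0.928, 3.553)
t=0.800: state=(0.702, 3.269)
t=1.000: state=(0.559, 2.947)
t=1.200: state=(0.470, 2.622)
t=1.400: state=(0.417, 2.315)
t=1.600: state=(0.388, 2.034)
t=1.800: state=(0.378, 1.783)
t=2.000: state=(0.383, 1.563)
t=2.200: state=(0.401, 1.372)
t=2.400: state=(0.434, 1.208)
t=2.600: state=(0.480, 1.068)
t=2.800: state=(0.544, 0.950)
t=3.000: state=(0.627, 0.853)
t=3.200: state=(0.733, 0.773)
t=3.400: state=(0.868, 0.711)
t=3.600: state=(1.036, 0.665)
t=3.800: state=(1.246, 0.635)
t=4.000: state=(1.503, 0.623)
t=4.200: state=(1.813, 0.631)
t=4.400: state=(2.181, 0.664)
t=4.600: state=(2.602, 0.732)
t=4.800: state=(3.057, 0.847)
t=5.000: state=(3.504, 1.033)
t=5.200: state=(3.862, 1.319)
t=5.400: state=(4.014, 1.737)
t=5.600: state=(3.847, 2.287)
t=5.650: state=(3.749, 2.439)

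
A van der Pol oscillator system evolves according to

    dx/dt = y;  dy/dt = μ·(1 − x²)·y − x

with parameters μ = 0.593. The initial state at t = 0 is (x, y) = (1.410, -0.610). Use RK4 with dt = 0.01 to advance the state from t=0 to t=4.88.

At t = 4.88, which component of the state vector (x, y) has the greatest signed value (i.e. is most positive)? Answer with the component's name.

largest component: y

t=0.000: state=(1.410, -0.610)
step 1 (dt=0.01): k1=(-0.610, -1.053), k2=(-0.615, -1.050), k3=(-0.615, -1.050), k4=(-0.620, -1.047); state += dt/6·(k1+2k2+2k3+k4)
t=0.010: state=(1.404, -0.620)
t=0.020: state=(1.398, -0.631)
t=0.030: state=(1.391, -0.641)
continuing one RK4 step at a time; state shown every 20 steps (Δt=0.2):
t=0.200: state=(1.268, -0.811)
t=0.400: state=(1.086, -1.006)
t=0.600: state=(0.865, -1.207)
t=0.800: state=(0.602, -1.426)
t=1.000: state=(0.293, -1.661)
t=1.200: state=(-0.062, -1.891)
t=1.400: state=(-0.459, -2.055)
t=1.600: state=(-0.873, -2.055)
t=1.800: state=(-1.264, -1.805)
t=2.000: state=(-1.580, -1.326)
t=2.200: state=(-1.788, -0.760)
t=2.400: state=(-1.888, -0.250)
t=2.600: state=(-1.896, 0.143)
t=2.800: state=(-1.838, 0.430)
t=3.000: state=(-1.729, 0.647)
t=3.200: state=(-1.581, 0.826)
t=3.400: state=(-1.399, 0.993)
t=3.600: state=(-1.184, 1.166)
t=3.800: state=(-0.932, 1.360)
t=4.000: state=(-0.638, 1.583)
t=4.200: state=(-0.296, 1.833)
t=4.400: state=(0.096, 2.082)
t=4.600: state=(0.531, 2.248)
t=4.800: state=(0.981, 2.207)
t=4.880: state=(1.154, 2.107)
compare at T: x=1.154, y=2.107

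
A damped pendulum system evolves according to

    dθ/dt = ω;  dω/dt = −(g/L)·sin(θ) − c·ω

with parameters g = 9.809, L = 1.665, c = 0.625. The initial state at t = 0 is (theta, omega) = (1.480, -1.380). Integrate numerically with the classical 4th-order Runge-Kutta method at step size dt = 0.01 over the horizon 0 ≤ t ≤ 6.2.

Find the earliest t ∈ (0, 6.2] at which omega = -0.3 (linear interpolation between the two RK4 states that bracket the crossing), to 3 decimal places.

t = 1.182

t=0.000: state=(1.480, -1.380)
step 1 (dt=0.01): k1=(-1.380, -5.005), k2=(-1.405, -4.985), k3=(-1.405, -4.985), k4=(-1.430, -4.965); state += dt/6·(k1+2k2+2k3+k4)
t=0.010: state=(1.466, -1.430)
t=0.020: state=(1.451, -1.479)
t=0.030: state=(1.436, -1.528)
continuing one RK4 step at a time; state shown every 25 steps (Δt=0.25):
t=0.250: state=(0.991, -2.462)
t=0.500: state=(0.302, -2.912)
t=0.750: state=(-0.383, -2.410)
t=1.000: state=(-0.848, -1.248)
t=1.180: state=(-0.988, -0.310)
next step: t=1.190: state=(-0.991, -0.259) — omega has crossed -0.3
linear interpolation between t=1.180 (-0.30997) and t=1.190 (-0.25897) → t≈1.182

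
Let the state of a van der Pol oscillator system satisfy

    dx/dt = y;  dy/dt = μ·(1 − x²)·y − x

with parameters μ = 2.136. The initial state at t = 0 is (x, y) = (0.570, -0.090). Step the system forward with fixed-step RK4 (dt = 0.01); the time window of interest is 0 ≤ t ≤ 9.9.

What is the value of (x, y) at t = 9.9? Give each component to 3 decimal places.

t=0.000: state=(0.570, -0.090)
step 1 (dt=0.01): k1=(-0.090, -0.700), k2=(-0.093, -0.704), k3=(-0.094, -0.704), k4=(-0.097, -0.709); state += dt/6·(k1+2k2+2k3+k4)
t=0.010: state=(0.569, -0.097)
t=0.020: state=(0.568, -0.104)
t=0.030: state=(0.567, -0.111)
continuing one RK4 step at a time; state shown every 50 steps (Δt=0.5):
t=0.500: state=(0.413, -0.599)
t=1.000: state=(-0.147, -1.837)
t=1.500: state=(-1.380, -2.231)
t=2.000: state=(-1.809, 0.042)
t=2.500: state=(-1.682, 0.365)
t=3.000: state=(-1.470, 0.483)
t=3.500: state=(-1.185, 0.683)
t=4.000: state=(-0.733, 1.234)
t=4.500: state=(0.296, 3.284)
t=5.000: state=(1.891, 1.301)
t=5.500: state=(1.984, -0.245)
t=6.000: state=(1.832, -0.341)
t=6.500: state=(1.646, -0.407)
t=7.000: state=(1.418, -0.517)
t=7.500: state=(1.109, -0.754)
t=8.000: state=(0.589, -1.478)
t=8.500: state=(-0.679, -3.848)
t=9.000: state=(-1.986, -0.536)
t=9.500: state=(-1.956, 0.281)
t=9.900: state=(-1.830, 0.342)

(x, y) = (-1.830, 0.342)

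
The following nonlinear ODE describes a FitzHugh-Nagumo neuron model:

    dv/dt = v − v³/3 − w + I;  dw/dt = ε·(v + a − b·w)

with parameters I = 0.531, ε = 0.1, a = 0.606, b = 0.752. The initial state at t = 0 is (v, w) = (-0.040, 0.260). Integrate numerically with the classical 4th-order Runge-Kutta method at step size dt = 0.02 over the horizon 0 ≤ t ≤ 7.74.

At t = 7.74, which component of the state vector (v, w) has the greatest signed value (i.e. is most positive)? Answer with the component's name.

t=0.000: state=(-0.040, 0.260)
step 1 (dt=0.02): k1=(0.231, 0.037), k2=(0.233, 0.037), k3=(0.233, 0.037), k4=(0.235, 0.037); state += dt/6·(k1+2k2+2k3+k4)
t=0.020: state=(-0.035, 0.261)
t=0.040: state=(-0.031, 0.261)
t=0.060: state=(-0.026, 0.262)
continuing one RK4 step at a time; state shown every 25 steps (Δt=0.5):
t=0.500: state=(0.104, 0.281)
t=1.000: state=(0.323, 0.311)
t=1.500: state=(0.640, 0.352)
t=2.000: state=(1.030, 0.410)
t=2.500: state=(1.375, 0.484)
t=3.000: state=(1.571, 0.569)
t=3.500: state=(1.637, 0.657)
t=4.000: state=(1.637, 0.743)
t=4.500: state=(1.608, 0.825)
t=5.000: state=(1.568, 0.902)
t=5.500: state=(1.522, 0.974)
t=6.000: state=(1.472, 1.042)
t=6.500: state=(1.420, 1.104)
t=7.000: state=(1.365, 1.161)
t=7.500: state=(1.307, 1.214)
t=7.740: state=(1.277, 1.237)
compare at T: v=1.277, w=1.237

largest component: v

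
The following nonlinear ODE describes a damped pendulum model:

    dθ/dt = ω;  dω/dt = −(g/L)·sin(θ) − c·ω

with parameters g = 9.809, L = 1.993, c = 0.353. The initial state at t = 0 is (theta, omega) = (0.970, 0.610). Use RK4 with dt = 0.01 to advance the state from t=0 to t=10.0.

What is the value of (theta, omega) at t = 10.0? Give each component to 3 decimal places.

t=0.000: state=(0.970, 0.610)
step 1 (dt=0.01): k1=(0.610, -4.275), k2=(0.589, -4.276), k3=(0.589, -4.276), k4=(0.567, -4.276); state += dt/6·(k1+2k2+2k3+k4)
t=0.010: state=(0.976, 0.567)
t=0.020: state=(0.981, 0.524)
t=0.030: state=(0.986, 0.482)
continuing one RK4 step at a time; state shown every 50 steps (Δt=0.5):
t=0.500: state=(0.767, -1.314)
t=1.000: state=(-0.107, -1.827)
t=1.500: state=(-0.735, -0.492)
t=2.000: state=(-0.567, 1.062)
t=2.500: state=(0.118, 1.390)
t=3.000: state=(0.575, 0.295)
t=3.500: state=(0.398, -0.900)
t=4.000: state=(-0.142, -1.034)
t=4.500: state=(-0.453, -0.115)
t=5.000: state=(-0.265, 0.767)
t=5.500: state=(0.157, 0.747)
t=6.000: state=(0.353, -0.019)
t=6.500: state=(0.164, -0.643)
t=7.000: state=(-0.160, -0.520)
t=7.500: state=(-0.270, 0.107)
t=8.000: state=(-0.090, 0.525)
t=8.500: state=(0.152, 0.345)
t=9.000: state=(0.201, -0.154)
t=9.500: state=(0.039, -0.418)
t=10.000: state=(-0.136, -0.215)

(theta, omega) = (-0.136, -0.215)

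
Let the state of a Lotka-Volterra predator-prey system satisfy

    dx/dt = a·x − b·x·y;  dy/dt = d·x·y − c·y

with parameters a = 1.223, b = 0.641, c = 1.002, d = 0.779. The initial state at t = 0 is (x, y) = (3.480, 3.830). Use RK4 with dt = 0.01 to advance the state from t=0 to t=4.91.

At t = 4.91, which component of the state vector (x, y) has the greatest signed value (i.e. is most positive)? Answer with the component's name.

t=0.000: state=(3.480, 3.830)
step 1 (dt=0.01): k1=(-4.287, 6.545), k2=(-4.334, 6.537), k3=(-4.333, 6.536), k4=(-4.378, 6.525); state += dt/6·(k1+2k2+2k3+k4)
t=0.010: state=(3.437, 3.895)
t=0.020: state=(3.392, 3.960)
t=0.030: state=(3.347, 4.025)
continuing one RK4 step at a time; state shown every 20 steps (Δt=0.2):
t=0.200: state=(2.513, 5.008)
t=0.400: state=(1.610, 5.634)
t=0.600: state=(0.993, 5.626)
t=0.800: state=(0.632, 5.212)
t=1.000: state=(0.429, 4.626)
t=1.200: state=(0.315, 4.008)
t=1.400: state=(0.250, 3.426)
t=1.600: state=(0.213, 2.906)
t=1.800: state=(0.193, 2.454)
t=2.000: state=(0.185, 2.068)
t=2.200: state=(0.185, 1.742)
t=2.400: state=(0.192, 1.468)
t=2.600: state=(0.206, 1.239)
t=2.800: state=(0.228, 1.049)
t=3.000: state=(0.257, 0.891)
t=3.200: state=(0.295, 0.761)
t=3.400: state=(0.344, 0.655)
t=3.600: state=(0.407, 0.568)
t=3.800: state=(0.485, 0.498)
t=4.000: state=(0.583, 0.443)
t=4.200: state=(0.706, 0.401)
t=4.400: state=(0.858, 0.370)
t=4.600: state=(1.046, 0.351)
t=4.800: state=(1.278, 0.344)
t=4.910: state=(1.427, 0.346)
compare at T: x=1.427, y=0.346

largest component: x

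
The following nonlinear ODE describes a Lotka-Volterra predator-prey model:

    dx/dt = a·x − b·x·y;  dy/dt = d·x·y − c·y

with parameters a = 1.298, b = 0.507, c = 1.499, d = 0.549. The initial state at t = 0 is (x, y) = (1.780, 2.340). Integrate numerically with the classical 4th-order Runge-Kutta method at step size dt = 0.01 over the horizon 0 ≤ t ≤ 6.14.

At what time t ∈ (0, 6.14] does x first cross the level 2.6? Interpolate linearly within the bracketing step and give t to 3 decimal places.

t = 1.084

t=0.000: state=(1.780, 2.340)
step 1 (dt=0.01): k1=(0.199, -1.221), k2=(0.204, -1.217), k3=(0.204, -1.216), k4=(0.210, -1.212); state += dt/6·(k1+2k2+2k3+k4)
t=0.010: state=(1.782, 2.328)
t=0.020: state=(1.784, 2.316)
t=0.030: state=(1.786, 2.304)
continuing one RK4 step at a time; state shown every 20 steps (Δt=0.2):
t=0.200: state=(1.842, 2.114)
t=0.400: state=(1.946, 1.928)
t=0.600: state=(2.091, 1.782)
t=0.800: state=(2.275, 1.678)
t=1.000: state=(2.497, 1.615)
t=1.080: state=(2.595, 1.602)
next step: t=1.090: state=(2.608, 1.601) — x has crossed 2.6
linear interpolation between t=1.080 (2.59515) and t=1.090 (2.60780) → t≈1.084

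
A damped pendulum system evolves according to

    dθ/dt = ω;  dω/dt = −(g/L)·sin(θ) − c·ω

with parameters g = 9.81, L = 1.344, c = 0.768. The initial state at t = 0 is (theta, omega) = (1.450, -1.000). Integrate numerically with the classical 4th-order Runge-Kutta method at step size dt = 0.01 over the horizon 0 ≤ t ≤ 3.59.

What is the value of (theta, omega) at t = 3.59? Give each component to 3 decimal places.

t=0.000: state=(1.450, -1.000)
step 1 (dt=0.01): k1=(-1.000, -6.478), k2=(-1.032, -6.449), k3=(-1.032, -6.449), k4=(-1.064, -6.419); state += dt/6·(k1+2k2+2k3+k4)
t=0.010: state=(1.440, -1.064)
t=0.020: state=(1.429, -1.128)
t=0.030: state=(1.417, -1.192)
continuing one RK4 step at a time; state shown every 20 steps (Δt=0.2):
t=0.200: state=(1.129, -2.158)
t=0.400: state=(0.616, -2.880)
t=0.600: state=(0.026, -2.881)
t=0.800: state=(-0.486, -2.140)
t=1.000: state=(-0.804, -1.001)
t=1.200: state=(-0.885, 0.171)
t=1.400: state=(-0.748, 1.146)
t=1.600: state=(-0.451, 1.751)
t=1.800: state=(-0.082, 1.852)
t=2.000: state=(0.256, 1.457)
t=2.200: state=(0.479, 0.745)
t=2.400: state=(0.549, -0.043)
t=2.600: state=(0.470, -0.709)
t=2.800: state=(0.283, -1.111)
t=3.000: state=(0.049, -1.173)
t=3.200: state=(-0.165, -0.919)
t=3.400: state=(-0.305, -0.461)
t=3.590: state=(-0.346, 0.024)

(theta, omega) = (-0.346, 0.024)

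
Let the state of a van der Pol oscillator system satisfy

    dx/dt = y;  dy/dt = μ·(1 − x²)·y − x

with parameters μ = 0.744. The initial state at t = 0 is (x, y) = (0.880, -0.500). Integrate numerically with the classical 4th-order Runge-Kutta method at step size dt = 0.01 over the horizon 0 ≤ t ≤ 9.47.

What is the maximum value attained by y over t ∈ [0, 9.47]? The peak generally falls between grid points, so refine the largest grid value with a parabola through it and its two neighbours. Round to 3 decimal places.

max y = 2.331

t=0.000: state=(0.880, -0.500)
step 1 (dt=0.01): k1=(-0.500, -0.964), k2=(-0.505, -0.964), k3=(-0.505, -0.964), k4=(-0.510, -0.964); state += dt/6·(k1+2k2+2k3+k4)
t=0.010: state=(0.875, -0.510)
t=0.020: state=(0.870, -0.519)
t=0.030: state=(0.865, -0.529)
continuing one RK4 step at a time; state shown every 50 steps (Δt=0.5):
t=0.500: state=(0.508, -0.998)
t=1.000: state=(-0.128, -1.544)
t=1.500: state=(-0.973, -1.673)
t=2.000: state=(-1.596, -0.692)
t=2.500: state=(-1.682, 0.255)
t=3.000: state=(-1.418, 0.763)
t=3.500: state=(-0.928, 1.215)
t=4.000: state=(-0.167, 1.871)
t=4.500: state=(0.922, 2.307)
t=5.000: state=(1.808, 0.984)
t=5.500: state=(1.948, -0.244)
t=6.000: state=(1.691, -0.721)
t=6.500: state=(1.245, -1.073)
t=7.000: state=(0.588, -1.603)
t=7.500: state=(-0.401, -2.335)
t=8.000: state=(-1.535, -1.803)
t=8.500: state=(-1.997, -0.151)
t=9.000: state=(-1.864, 0.559)
t=9.470: state=(-1.522, 0.883)
largest grid value and its neighbours: y(4.420)=2.33053, y(4.430)=2.33069, y(4.440)=2.33000
parabola through these three points peaks at t≈4.427 with y≈2.33073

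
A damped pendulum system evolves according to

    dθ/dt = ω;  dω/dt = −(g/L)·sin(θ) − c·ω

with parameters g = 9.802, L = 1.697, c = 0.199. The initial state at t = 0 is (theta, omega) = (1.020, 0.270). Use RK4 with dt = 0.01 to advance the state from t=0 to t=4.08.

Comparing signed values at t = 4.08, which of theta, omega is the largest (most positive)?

largest component: omega

t=0.000: state=(1.020, 0.270)
step 1 (dt=0.01): k1=(0.270, -4.976), k2=(0.245, -4.975), k3=(0.245, -4.974), k4=(0.220, -4.973); state += dt/6·(k1+2k2+2k3+k4)
t=0.010: state=(1.022, 0.220)
t=0.020: state=(1.024, 0.171)
t=0.030: state=(1.026, 0.121)
continuing one RK4 step at a time; state shown every 20 steps (Δt=0.2):
t=0.200: state=(0.976, -0.702)
t=0.400: state=(0.748, -1.542)
t=0.600: state=(0.378, -2.090)
t=0.800: state=(-0.058, -2.188)
t=1.000: state=(-0.464, -1.804)
t=1.200: state=(-0.756, -1.075)
t=1.400: state=(-0.884, -0.193)
t=1.600: state=(-0.834, 0.682)
t=1.800: state=(-0.621, 1.417)
t=2.000: state=(-0.287, 1.862)
t=2.200: state=(0.096, 1.896)
t=2.400: state=(0.444, 1.513)
t=2.600: state=(0.682, 0.840)
t=2.800: state=(0.771, 0.043)
t=3.000: state=(0.701, -0.729)
t=3.200: state=(0.490, -1.344)
t=3.400: state=(0.183, -1.669)
t=3.600: state=(-0.152, -1.619)
t=3.800: state=(-0.441, -1.217)
t=4.000: state=(-0.624, -0.585)
t=4.080: state=(-0.659, -0.301)
compare at T: theta=-0.659, omega=-0.301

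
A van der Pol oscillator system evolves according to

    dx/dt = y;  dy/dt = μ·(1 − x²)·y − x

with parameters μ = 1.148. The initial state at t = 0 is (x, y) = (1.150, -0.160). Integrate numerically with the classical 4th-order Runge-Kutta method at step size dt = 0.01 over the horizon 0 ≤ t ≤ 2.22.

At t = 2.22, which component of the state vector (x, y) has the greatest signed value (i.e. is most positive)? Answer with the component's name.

t=0.000: state=(1.150, -0.160)
step 1 (dt=0.01): k1=(-0.160, -1.091), k2=(-0.165, -1.088), k3=(-0.165, -1.088), k4=(-0.171, -1.086); state += dt/6·(k1+2k2+2k3+k4)
t=0.010: state=(1.148, -0.171)
t=0.020: state=(1.147, -0.182)
t=0.030: state=(1.145, -0.193)
continuing one RK4 step at a time; state shown every 10 steps (Δt=0.1):
t=0.100: state=(1.129, -0.267)
t=0.200: state=(1.097, -0.369)
t=0.300: state=(1.055, -0.469)
t=0.400: state=(1.003, -0.569)
t=0.500: state=(0.941, -0.670)
t=0.600: state=(0.869, -0.776)
t=0.700: state=(0.786, -0.889)
t=0.800: state=(0.691, -1.012)
t=0.900: state=(0.583, -1.149)
t=1.000: state=(0.460, -1.304)
t=1.100: state=(0.321, -1.478)
t=1.200: state=(0.164, -1.672)
t=1.300: state=(-0.014, -1.882)
t=1.400: state=(-0.212, -2.095)
t=1.500: state=(-0.432, -2.288)
t=1.600: state=(-0.668, -2.421)
t=1.700: state=(-0.913, -2.446)
t=1.800: state=(-1.152, -2.323)
t=1.900: state=(-1.372, -2.046)
t=2.000: state=(-1.558, -1.654)
t=2.100: state=(-1.701, -1.218)
t=2.200: state=(-1.802, -0.803)
t=2.220: state=(-1.817, -0.727)
compare at T: x=-1.817, y=-0.727

largest component: y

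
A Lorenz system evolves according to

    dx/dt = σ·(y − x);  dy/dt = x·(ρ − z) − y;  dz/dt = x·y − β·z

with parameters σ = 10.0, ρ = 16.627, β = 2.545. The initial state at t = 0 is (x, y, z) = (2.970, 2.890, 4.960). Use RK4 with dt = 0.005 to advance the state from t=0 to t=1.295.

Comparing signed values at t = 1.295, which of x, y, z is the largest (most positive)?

t=0.000: state=(2.970, 2.890, 4.960)
step 1 (dt=0.005): k1=(-0.800, 31.761, -4.040), k2=(0.014, 31.688, -3.784), k3=(-0.008, 31.710, -3.780), k4=(0.786, 31.658, -3.521); state += dt/6·(k1+2k2+2k3+k4)
t=0.005: state=(2.970, 3.049, 4.941)
t=0.010: state=(2.978, 3.207, 4.925)
t=0.015: state=(2.993, 3.365, 4.911)
continuing one RK4 step at a time; state shown every 10 steps (Δt=0.05):
t=0.050: state=(3.279, 4.505, 4.904)
t=0.100: state=(4.145, 6.361, 5.262)
t=0.150: state=(5.480, 8.587, 6.324)
t=0.200: state=(7.223, 11.028, 8.512)
t=0.250: state=(9.176, 13.017, 12.189)
t=0.300: state=(10.834, 13.348, 17.065)
t=0.350: state=(11.432, 11.127, 21.588)
t=0.400: state=(10.494, 7.177, 23.794)
t=0.450: state=(8.374, 3.535, 23.303)
t=0.500: state=(5.953, 1.344, 21.305)
t=0.550: state=(3.913, 0.428, 18.948)
t=0.600: state=(2.481, 0.213, 16.727)
t=0.650: state=(1.599, 0.285, 14.750)
t=0.700: state=(1.116, 0.448, 13.010)
t=0.750: state=(0.892, 0.636, 11.480)
t=0.800: state=(0.836, 0.848, 10.138)
t=0.850: state=(0.893, 1.103, 8.966)
t=0.900: state=(1.043, 1.433, 7.952)
t=0.950: state=(1.287, 1.879, 7.092)
t=1.000: state=(1.644, 2.492, 6.395)
t=1.050: state=(2.149, 3.337, 5.889)
t=1.100: state=(2.851, 4.494, 5.644)
t=1.150: state=(3.814, 6.042, 5.793)
t=1.200: state=(5.098, 8.015, 6.574)
t=1.250: state=(6.723, 10.273, 8.340)
t=1.295: state=(8.386, 12.134, 11.070)
compare at T: x=8.386, y=12.134, z=11.070

largest component: y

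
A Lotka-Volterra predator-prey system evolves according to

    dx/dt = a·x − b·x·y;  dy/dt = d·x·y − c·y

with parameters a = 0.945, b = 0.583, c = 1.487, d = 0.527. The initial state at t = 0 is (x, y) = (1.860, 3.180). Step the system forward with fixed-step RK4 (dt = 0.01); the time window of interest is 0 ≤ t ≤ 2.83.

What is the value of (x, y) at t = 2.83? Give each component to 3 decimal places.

(x, y) = (2.835, 0.561)

t=0.000: state=(1.860, 3.180)
step 1 (dt=0.01): k1=(-1.691, -1.612), k2=(-1.674, -1.622), k3=(-1.674, -1.621), k4=(-1.658, -1.631); state += dt/6·(k1+2k2+2k3+k4)
t=0.010: state=(1.843, 3.164)
t=0.020: state=(1.827, 3.147)
t=0.030: state=(1.811, 3.131)
continuing one RK4 step at a time; state shown every 10 steps (Δt=0.1):
t=0.100: state=(1.707, 3.010)
t=0.200: state=(1.582, 2.829)
t=0.300: state=(1.483, 2.643)
t=0.400: state=(1.404, 2.457)
t=0.500: state=(1.345, 2.277)
t=0.600: state=(1.301, 2.104)
t=0.700: state=(1.271, 1.940)
t=0.800: state=(1.253, 1.787)
t=0.900: state=(1.246, 1.645)
t=1.000: state=(1.249, 1.514)
t=1.100: state=(1.262, 1.394)
t=1.200: state=(1.283, 1.284)
t=1.300: state=(1.312, 1.185)
t=1.400: state=(1.349, 1.096)
t=1.500: state=(1.394, 1.015)
t=1.600: state=(1.448, 0.943)
t=1.700: state=(1.509, 0.878)
t=1.800: state=(1.578, 0.821)
t=1.900: state=(1.656, 0.771)
t=2.000: state=(1.743, 0.726)
t=2.100: state=(1.838, 0.688)
t=2.200: state=(1.943, 0.655)
t=2.300: state=(2.057, 0.627)
t=2.400: state=(2.181, 0.604)
t=2.500: state=(2.316, 0.586)
t=2.600: state=(2.461, 0.573)
t=2.700: state=(2.617, 0.565)
t=2.800: state=(2.783, 0.561)
t=2.830: state=(2.835, 0.561)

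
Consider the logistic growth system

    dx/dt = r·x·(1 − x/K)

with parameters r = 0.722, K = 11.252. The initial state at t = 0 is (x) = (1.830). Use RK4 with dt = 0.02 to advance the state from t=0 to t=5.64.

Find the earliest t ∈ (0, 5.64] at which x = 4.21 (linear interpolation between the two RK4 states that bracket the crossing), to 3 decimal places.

t = 1.557

t=0.000: state=(1.830)
step 1 (dt=0.02): k1=(1.106), k2=(1.112), k3=(1.112), k4=(1.117); state += dt/6·(k1+2k2+2k3+k4)
t=0.020: state=(1.852)
t=0.040: state=(1.875)
t=0.060: state=(1.897)
continuing one RK4 step at a time; state shown every 10 steps (Δt=0.2):
t=0.200: state=(2.062)
t=0.400: state=(2.317)
t=0.600: state=(2.594)
t=0.800: state=(2.893)
t=1.000: state=(3.214)
t=1.200: state=(3.555)
t=1.400: state=(3.915)
t=1.540: state=(4.177)
next step: t=1.560: state=(4.215) — x has crossed 4.21
linear interpolation between t=1.540 (4.17732) and t=1.560 (4.21532) → t≈1.557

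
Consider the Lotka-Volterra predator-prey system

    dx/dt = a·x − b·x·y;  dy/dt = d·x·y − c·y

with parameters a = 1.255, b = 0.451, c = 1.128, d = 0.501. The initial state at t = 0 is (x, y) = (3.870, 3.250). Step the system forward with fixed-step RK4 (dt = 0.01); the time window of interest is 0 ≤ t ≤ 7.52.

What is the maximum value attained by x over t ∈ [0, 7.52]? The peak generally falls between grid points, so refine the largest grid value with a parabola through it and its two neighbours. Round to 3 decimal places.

t=0.000: state=(3.870, 3.250)
step 1 (dt=0.01): k1=(-0.816, 2.635), k2=(-0.838, 2.639), k3=(-0.838, 2.639), k4=(-0.860, 2.643); state += dt/6·(k1+2k2+2k3+k4)
t=0.010: state=(3.862, 3.276)
t=0.020: state=(3.853, 3.303)
t=0.030: state=(3.844, 3.329)
continuing one RK4 step at a time; state shown every 25 steps (Δt=0.25):
t=0.250: state=(3.537, 3.908)
t=0.500: state=(3.016, 4.449)
t=0.750: state=(2.454, 4.725)
t=1.000: state=(1.969, 4.696)
t=1.250: state=(1.608, 4.425)
t=1.500: state=(1.367, 4.017)
t=1.750: state=(1.220, 3.560)
t=2.000: state=(1.146, 3.112)
t=2.250: state=(1.131, 2.705)
t=2.500: state=(1.164, 2.355)
t=2.750: state=(1.243, 2.064)
t=3.000: state=(1.366, 1.832)
t=3.250: state=(1.536, 1.657)
t=3.500: state=(1.757, 1.535)
t=3.750: state=(2.031, 1.467)
t=4.000: state=(2.359, 1.456)
t=4.250: state=(2.733, 1.510)
t=4.500: state=(3.134, 1.645)
t=4.750: state=(3.519, 1.882)
t=5.000: state=(3.820, 2.251)
t=5.250: state=(3.945, 2.768)
t=5.500: state=(3.815, 3.404)
t=5.750: state=(3.427, 4.051)
t=6.000: state=(2.883, 4.540)
t=6.250: state=(2.331, 4.744)
t=6.500: state=(1.874, 4.651)
t=6.750: state=(1.542, 4.339)
t=7.000: state=(1.325, 3.912)
t=7.250: state=(1.197, 3.453)
t=7.500: state=(1.138, 3.013)
t=7.520: state=(1.136, 2.979)
largest grid value and its neighbours: x(5.250)=3.94497, x(5.260)=3.94502, x(5.270)=3.94465
parabola through these three points peaks at t≈5.256 with x≈3.94505

max x = 3.945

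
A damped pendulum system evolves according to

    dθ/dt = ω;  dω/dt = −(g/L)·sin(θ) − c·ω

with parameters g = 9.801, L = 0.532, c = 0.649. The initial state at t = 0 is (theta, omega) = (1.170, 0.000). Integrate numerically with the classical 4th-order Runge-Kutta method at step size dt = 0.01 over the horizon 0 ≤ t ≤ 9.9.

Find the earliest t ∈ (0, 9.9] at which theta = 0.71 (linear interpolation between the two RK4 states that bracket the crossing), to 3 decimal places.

t = 0.244

t=0.000: state=(1.170, 0.000)
step 1 (dt=0.01): k1=(0.000, -16.963), k2=(-0.085, -16.908), k3=(-0.085, -16.905), k4=(-0.169, -16.847); state += dt/6·(k1+2k2+2k3+k4)
t=0.010: state=(1.169, -0.169)
t=0.020: state=(1.167, -0.337)
t=0.030: state=(1.162, -0.503)
t=0.240: state=(0.725, -3.438)
next step: t=0.250: state=(0.690, -3.535) — theta has crossed 0.71
linear interpolation between t=0.240 (0.72473) and t=0.250 (0.68986) → t≈0.244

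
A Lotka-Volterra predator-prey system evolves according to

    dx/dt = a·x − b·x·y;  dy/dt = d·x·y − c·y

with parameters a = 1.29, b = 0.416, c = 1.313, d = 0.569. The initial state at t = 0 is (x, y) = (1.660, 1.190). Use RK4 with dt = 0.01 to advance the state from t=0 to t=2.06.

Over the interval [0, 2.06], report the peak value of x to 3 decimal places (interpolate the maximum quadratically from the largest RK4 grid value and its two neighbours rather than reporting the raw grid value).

max x = 4.960

t=0.000: state=(1.660, 1.190)
step 1 (dt=0.01): k1=(1.320, -0.438), k2=(1.326, -0.433), k3=(1.326, -0.433), k4=(1.333, -0.428); state += dt/6·(k1+2k2+2k3+k4)
t=0.010: state=(1.673, 1.186)
t=0.020: state=(1.687, 1.181)
t=0.030: state=(1.700, 1.177)
continuing one RK4 step at a time; state shown every 10 steps (Δt=0.1):
t=0.100: state=(1.799, 1.151)
t=0.200: state=(1.952, 1.123)
t=0.300: state=(2.120, 1.106)
t=0.400: state=(2.304, 1.100)
t=0.500: state=(2.504, 1.106)
t=0.600: state=(2.720, 1.125)
t=0.700: state=(2.951, 1.159)
t=0.800: state=(3.196, 1.211)
t=0.900: state=(3.452, 1.283)
t=1.000: state=(3.716, 1.380)
t=1.100: state=(3.982, 1.506)
t=1.200: state=(4.241, 1.669)
t=1.300: state=(4.483, 1.876)
t=1.400: state=(4.693, 2.137)
t=1.500: state=(4.853, 2.459)
t=1.600: state=(4.946, 2.851)
t=1.700: state=(4.951, 3.315)
t=1.800: state=(4.854, 3.844)
t=1.900: state=(4.651, 4.420)
t=2.000: state=(4.349, 5.009)
t=2.060: state=(4.129, 5.351)
largest grid value and its neighbours: x(1.650)=4.95998, x(1.660)=4.96006, x(1.670)=4.95916
parabola through these three points peaks at t≈1.656 with x≈4.96014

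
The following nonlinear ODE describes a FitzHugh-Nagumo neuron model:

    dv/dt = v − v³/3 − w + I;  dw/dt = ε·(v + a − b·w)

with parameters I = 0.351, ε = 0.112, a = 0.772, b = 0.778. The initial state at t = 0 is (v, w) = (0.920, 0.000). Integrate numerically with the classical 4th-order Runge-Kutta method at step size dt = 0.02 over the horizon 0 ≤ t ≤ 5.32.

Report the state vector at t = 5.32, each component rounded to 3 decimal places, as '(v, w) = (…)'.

t=0.000: state=(0.920, 0.000)
step 1 (dt=0.02): k1=(1.011, 0.190), k2=(1.011, 0.190), k3=(1.011, 0.190), k4=(1.010, 0.191); state += dt/6·(k1+2k2+2k3+k4)
t=0.020: state=(0.940, 0.004)
t=0.040: state=(0.960, 0.008)
t=0.060: state=(0.981, 0.012)
continuing one RK4 step at a time; state shown every 10 steps (Δt=0.2):
t=0.200: state=(1.119, 0.040)
t=0.400: state=(1.300, 0.083)
t=0.600: state=(1.450, 0.129)
t=0.800: state=(1.562, 0.178)
t=1.000: state=(1.637, 0.228)
t=1.200: state=(1.683, 0.278)
t=1.400: state=(1.707, 0.328)
t=1.600: state=(1.714, 0.377)
t=1.800: state=(1.711, 0.426)
t=2.000: state=(1.702, 0.474)
t=2.200: state=(1.687, 0.520)
t=2.400: state=(1.669, 0.566)
t=2.600: state=(1.649, 0.610)
t=2.800: state=(1.627, 0.653)
t=3.000: state=(1.605, 0.695)
t=3.200: state=(1.581, 0.735)
t=3.400: state=(1.557, 0.774)
t=3.600: state=(1.531, 0.812)
t=3.800: state=(1.506, 0.849)
t=4.000: state=(1.479, 0.885)
t=4.200: state=(1.452, 0.919)
t=4.400: state=(1.425, 0.952)
t=4.600: state=(1.396, 0.984)
t=4.800: state=(1.367, 1.015)
t=5.000: state=(1.337, 1.045)
t=5.200: state=(1.305, 1.073)
t=5.320: state=(1.286, 1.090)

(v, w) = (1.286, 1.090)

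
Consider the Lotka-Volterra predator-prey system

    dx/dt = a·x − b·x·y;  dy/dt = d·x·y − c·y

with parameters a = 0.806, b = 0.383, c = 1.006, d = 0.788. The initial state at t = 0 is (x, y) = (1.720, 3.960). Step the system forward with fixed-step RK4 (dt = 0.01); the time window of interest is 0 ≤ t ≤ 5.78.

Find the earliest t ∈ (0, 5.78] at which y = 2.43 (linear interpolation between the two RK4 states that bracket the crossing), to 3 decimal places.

t=0.000: state=(1.720, 3.960)
step 1 (dt=0.01): k1=(-1.222, 1.383), k2=(-1.223, 1.367), k3=(-1.223, 1.367), k4=(-1.223, 1.350); state += dt/6·(k1+2k2+2k3+k4)
t=0.010: state=(1.708, 3.974)
t=0.020: state=(1.696, 3.987)
t=0.030: state=(1.683, 4.000)
continuing one RK4 step at a time; state shown every 20 steps (Δt=0.2):
t=0.200: state=(1.479, 4.166)
t=0.400: state=(1.259, 4.226)
t=0.600: state=(1.072, 4.150)
t=0.800: state=(0.923, 3.970)
t=1.000: state=(0.807, 3.719)
t=1.200: state=(0.721, 3.429)
t=1.400: state=(0.659, 3.125)
t=1.600: state=(0.617, 2.826)
t=1.800: state=(0.590, 2.541)
t=1.880: state=(0.583, 2.432)
next step: t=1.890: state=(0.582, 2.419) — y has crossed 2.43
linear interpolation between t=1.880 (2.43246) and t=1.890 (2.41920) → t≈1.882

t = 1.882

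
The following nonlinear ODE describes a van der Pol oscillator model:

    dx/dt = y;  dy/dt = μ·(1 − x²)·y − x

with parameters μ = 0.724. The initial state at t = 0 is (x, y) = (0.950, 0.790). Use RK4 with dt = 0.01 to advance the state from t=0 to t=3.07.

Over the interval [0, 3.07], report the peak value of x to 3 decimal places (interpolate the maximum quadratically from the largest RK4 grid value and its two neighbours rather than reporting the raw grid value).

max x = 1.224

t=0.000: state=(0.950, 0.790)
step 1 (dt=0.01): k1=(0.790, -0.894), k2=(0.786, -0.903), k3=(0.785, -0.903), k4=(0.781, -0.911); state += dt/6·(k1+2k2+2k3+k4)
t=0.010: state=(0.958, 0.781)
t=0.020: state=(0.966, 0.772)
t=0.030: state=(0.973, 0.762)
continuing one RK4 step at a time; state shown every 10 steps (Δt=0.1):
t=0.100: state=(1.024, 0.693)
t=0.200: state=(1.088, 0.581)
t=0.300: state=(1.140, 0.461)
t=0.400: state=(1.180, 0.335)
t=0.500: state=(1.207, 0.207)
t=0.600: state=(1.221, 0.081)
t=0.700: state=(1.223, -0.043)
t=0.800: state=(1.213, -0.161)
t=0.900: state=(1.191, -0.274)
t=1.000: state=(1.158, -0.383)
t=1.100: state=(1.115, -0.487)
t=1.200: state=(1.061, -0.589)
t=1.300: state=(0.997, -0.689)
t=1.400: state=(0.923, -0.789)
t=1.500: state=(0.839, -0.891)
t=1.600: state=(0.745, -0.996)
t=1.700: state=(0.640, -1.105)
t=1.800: state=(0.524, -1.219)
t=1.900: state=(0.396, -1.337)
t=2.000: state=(0.256, -1.460)
t=2.100: state=(0.104, -1.585)
t=2.200: state=(-0.061, -1.706)
t=2.300: state=(-0.237, -1.816)
t=2.400: state=(-0.423, -1.903)
t=2.500: state=(-0.616, -1.952)
t=2.600: state=(-0.812, -1.950)
t=2.700: state=(-1.004, -1.883)
t=2.800: state=(-1.186, -1.747)
t=2.900: state=(-1.351, -1.547)
t=3.000: state=(-1.494, -1.298)
t=3.070: state=(-1.578, -1.108)
largest grid value and its neighbours: x(0.660)=1.22408, x(0.670)=1.22408, x(0.680)=1.22396
parabola through these three points peaks at t≈0.665 with x≈1.22410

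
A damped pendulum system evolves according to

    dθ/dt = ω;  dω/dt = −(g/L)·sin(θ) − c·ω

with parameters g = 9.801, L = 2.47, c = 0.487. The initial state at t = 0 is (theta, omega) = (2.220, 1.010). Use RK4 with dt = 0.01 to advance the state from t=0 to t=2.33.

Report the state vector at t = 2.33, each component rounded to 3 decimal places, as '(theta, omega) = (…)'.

t=0.000: state=(2.220, 1.010)
step 1 (dt=0.01): k1=(1.010, -3.653), k2=(0.992, -3.632), k3=(0.992, -3.632), k4=(0.974, -3.611); state += dt/6·(k1+2k2+2k3+k4)
t=0.010: state=(2.230, 0.974)
t=0.020: state=(2.239, 0.938)
t=0.030: state=(2.249, 0.902)
continuing one RK4 step at a time; state shown every 10 steps (Δt=0.1):
t=0.100: state=(2.303, 0.664)
t=0.200: state=(2.354, 0.352)
t=0.300: state=(2.375, 0.065)
t=0.400: state=(2.367, -0.208)
t=0.500: state=(2.333, -0.473)
t=0.600: state=(2.273, -0.738)
t=0.700: state=(2.186, -1.008)
t=0.800: state=(2.071, -1.288)
t=0.900: state=(1.928, -1.579)
t=1.000: state=(1.755, -1.876)
t=1.100: state=(1.552, -2.172)
t=1.200: state=(1.321, -2.452)
t=1.300: state=(1.063, -2.695)
t=1.400: state=(0.784, -2.875)
t=1.500: state=(0.491, -2.968)
t=1.600: state=(0.194, -2.956)
t=1.700: state=(-0.096, -2.833)
t=1.800: state=(-0.369, -2.608)
t=1.900: state=(-0.615, -2.301)
t=2.000: state=(-0.827, -1.935)
t=2.100: state=(-1.001, -1.536)
t=2.200: state=(-1.134, -1.123)
t=2.300: state=(-1.226, -0.711)
t=2.330: state=(-1.245, -0.589)

(theta, omega) = (-1.245, -0.589)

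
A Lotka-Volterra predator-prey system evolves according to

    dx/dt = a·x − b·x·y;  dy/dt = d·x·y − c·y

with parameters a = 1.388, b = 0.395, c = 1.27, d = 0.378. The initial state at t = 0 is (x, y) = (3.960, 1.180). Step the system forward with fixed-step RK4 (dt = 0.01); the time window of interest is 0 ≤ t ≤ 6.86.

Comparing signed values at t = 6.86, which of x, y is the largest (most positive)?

largest component: y

t=0.000: state=(3.960, 1.180)
step 1 (dt=0.01): k1=(3.651, 0.268), k2=(3.665, 0.276), k3=(3.665, 0.276), k4=(3.680, 0.285); state += dt/6·(k1+2k2+2k3+k4)
t=0.010: state=(3.997, 1.183)
t=0.020: state=(4.034, 1.186)
t=0.030: state=(4.071, 1.189)
continuing one RK4 step at a time; state shown every 25 steps (Δt=0.25):
t=0.250: state=(4.960, 1.308)
t=0.500: state=(6.089, 1.604)
t=0.750: state=(7.166, 2.187)
t=1.000: state=(7.790, 3.247)
t=1.250: state=(7.406, 4.893)
t=1.500: state=(5.892, 6.723)
t=1.750: state=(4.030, 7.811)
t=2.000: state=(2.622, 7.747)
t=2.250: state=(1.791, 6.920)
t=2.500: state=(1.349, 5.830)
t=2.750: state=(1.132, 4.766)
t=3.000: state=(1.049, 3.843)
t=3.250: state=(1.055, 3.088)
t=3.500: state=(1.135, 2.492)
t=3.750: state=(1.285, 2.032)
t=4.000: state=(1.515, 1.688)
t=4.250: state=(1.838, 1.438)
t=4.500: state=(2.276, 1.270)
t=4.750: state=(2.856, 1.177)
t=5.000: state=(3.602, 1.161)
t=5.250: state=(4.531, 1.239)
t=5.500: state=(5.619, 1.456)
t=5.750: state=(6.752, 1.903)
t=6.000: state=(7.626, 2.743)
t=6.250: state=(7.713, 4.157)
t=6.500: state=(6.614, 6.010)
t=6.750: state=(4.767, 7.505)
t=6.860: state=(3.977, 7.825)
compare at T: x=3.977, y=7.825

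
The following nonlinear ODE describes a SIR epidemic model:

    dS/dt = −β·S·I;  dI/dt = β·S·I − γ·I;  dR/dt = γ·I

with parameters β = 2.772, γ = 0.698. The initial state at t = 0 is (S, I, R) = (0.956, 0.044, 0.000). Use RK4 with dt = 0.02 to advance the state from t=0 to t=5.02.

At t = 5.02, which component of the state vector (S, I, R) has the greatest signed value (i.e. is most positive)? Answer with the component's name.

t=0.000: state=(0.956, 0.044, 0.000)
step 1 (dt=0.02): k1=(-0.117, 0.086, 0.031), k2=(-0.119, 0.087, 0.031), k3=(-0.119, 0.087, 0.031), k4=(-0.121, 0.089, 0.032); state += dt/6·(k1+2k2+2k3+k4)
t=0.020: state=(0.954, 0.046, 0.001)
t=0.040: state=(0.951, 0.048, 0.001)
t=0.060: state=(0.949, 0.049, 0.002)
continuing one RK4 step at a time; state shown every 10 steps (Δt=0.2):
t=0.200: state=(0.928, 0.065, 0.007)
t=0.400: state=(0.889, 0.093, 0.018)
t=0.600: state=(0.836, 0.130, 0.034)
t=0.800: state=(0.768, 0.177, 0.055)
t=1.000: state=(0.686, 0.231, 0.084)
t=1.200: state=(0.594, 0.286, 0.120)
t=1.400: state=(0.500, 0.337, 0.163)
t=1.600: state=(0.410, 0.377, 0.213)
t=1.800: state=(0.330, 0.402, 0.268)
t=2.000: state=(0.263, 0.412, 0.325)
t=2.200: state=(0.210, 0.408, 0.382)
t=2.400: state=(0.168, 0.394, 0.438)
t=2.600: state=(0.136, 0.373, 0.492)
t=2.800: state=(0.111, 0.347, 0.542)
t=3.000: state=(0.092, 0.319, 0.589)
t=3.200: state=(0.078, 0.291, 0.631)
t=3.400: state=(0.067, 0.263, 0.670)
t=3.600: state=(0.058, 0.237, 0.705)
t=3.800: state=(0.051, 0.213, 0.736)
t=4.000: state=(0.046, 0.190, 0.764)
t=4.200: state=(0.042, 0.169, 0.789)
t=4.400: state=(0.038, 0.150, 0.811)
t=4.600: state=(0.035, 0.133, 0.831)
t=4.800: state=(0.033, 0.118, 0.849)
t=5.000: state=(0.031, 0.105, 0.864)
t=5.020: state=(0.031, 0.103, 0.866)
compare at T: S=0.031, I=0.103, R=0.866

largest component: R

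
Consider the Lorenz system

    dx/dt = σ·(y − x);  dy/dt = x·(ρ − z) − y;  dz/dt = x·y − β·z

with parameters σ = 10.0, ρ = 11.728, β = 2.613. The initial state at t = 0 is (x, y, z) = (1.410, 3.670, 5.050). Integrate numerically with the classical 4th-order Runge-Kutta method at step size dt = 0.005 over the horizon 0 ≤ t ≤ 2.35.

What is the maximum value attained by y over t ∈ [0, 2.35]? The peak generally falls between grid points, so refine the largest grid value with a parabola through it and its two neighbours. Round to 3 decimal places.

t=0.000: state=(1.410, 3.670, 5.050)
step 1 (dt=0.005): k1=(22.600, 5.746, -8.021), k2=(22.179, 6.138, -7.740), k3=(22.199, 6.129, -7.744), k4=(21.797, 6.515, -7.466); state += dt/6·(k1+2k2+2k3+k4)
t=0.005: state=(1.521, 3.701, 5.011)
t=0.010: state=(1.628, 3.735, 4.975)
t=0.015: state=(1.732, 3.773, 4.942)
continuing one RK4 step at a time; state shown every 20 steps (Δt=0.1):
t=0.100: state=(3.227, 4.887, 4.795)
t=0.200: state=(5.012, 6.956, 5.875)
t=0.300: state=(6.990, 8.837, 8.826)
t=0.400: state=(8.212, 8.556, 12.898)
t=0.500: state=(7.485, 5.819, 15.042)
t=0.600: state=(5.454, 3.372, 14.131)
t=0.700: state=(3.730, 2.445, 11.991)
t=0.800: state=(2.889, 2.452, 9.913)
t=0.900: state=(2.768, 2.927, 8.285)
t=1.000: state=(3.160, 3.774, 7.244)
t=1.100: state=(3.981, 5.002, 6.958)
t=1.200: state=(5.164, 6.469, 7.691)
t=1.300: state=(6.443, 7.585, 9.596)
t=1.400: state=(7.190, 7.426, 12.031)
t=1.500: state=(6.831, 5.930, 13.463)
t=1.600: state=(5.648, 4.344, 13.161)
t=1.700: state=(4.482, 3.534, 11.839)
t=1.800: state=(3.820, 3.445, 10.355)
t=1.900: state=(3.705, 3.830, 9.156)
t=2.000: state=(4.035, 4.554, 8.467)
t=2.100: state=(4.704, 5.499, 8.458)
t=2.200: state=(5.553, 6.407, 9.230)
t=2.300: state=(6.284, 6.822, 10.617)
t=2.350: state=(6.481, 6.718, 11.351)
largest grid value and its neighbours: y(0.335)=9.08140, y(0.340)=9.08826, y(0.345)=9.08747
parabola through these three points peaks at t≈0.342 with y≈9.08886

max y = 9.089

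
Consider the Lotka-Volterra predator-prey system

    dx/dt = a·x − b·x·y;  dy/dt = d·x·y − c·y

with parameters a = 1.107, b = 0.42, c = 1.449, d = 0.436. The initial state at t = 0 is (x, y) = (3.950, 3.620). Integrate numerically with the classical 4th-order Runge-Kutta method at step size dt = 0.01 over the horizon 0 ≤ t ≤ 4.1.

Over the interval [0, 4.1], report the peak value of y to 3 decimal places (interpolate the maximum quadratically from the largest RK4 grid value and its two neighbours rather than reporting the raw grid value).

t=0.000: state=(3.950, 3.620)
step 1 (dt=0.01): k1=(-1.633, 0.989), k2=(-1.638, 0.977), k3=(-1.638, 0.977), k4=(-1.642, 0.966); state += dt/6·(k1+2k2+2k3+k4)
t=0.010: state=(3.934, 3.630)
t=0.020: state=(3.917, 3.639)
t=0.030: state=(3.901, 3.649)
continuing one RK4 step at a time; state shown every 20 steps (Δt=0.2):
t=0.200: state=(3.611, 3.768)
t=0.400: state=(3.276, 3.807)
t=0.600: state=(2.975, 3.741)
t=0.800: state=(2.728, 3.588)
t=1.000: state=(2.539, 3.377)
t=1.200: state=(2.410, 3.135)
t=1.400: state=(2.336, 2.885)
t=1.600: state=(2.311, 2.643)
t=1.800: state=(2.332, 2.421)
t=2.000: state=(2.394, 2.226)
t=2.200: state=(2.496, 2.061)
t=2.400: state=(2.634, 1.929)
t=2.600: state=(2.808, 1.829)
t=2.800: state=(3.014, 1.764)
t=3.000: state=(3.247, 1.735)
t=3.200: state=(3.502, 1.742)
t=3.400: state=(3.769, 1.790)
t=3.600: state=(4.032, 1.883)
t=3.800: state=(4.271, 2.024)
t=4.000: state=(4.461, 2.218)
t=4.100: state=(4.530, 2.335)
largest grid value and its neighbours: y(0.360)=3.80787, y(0.370)=3.80803, y(0.380)=3.80791
parabola through these three points peaks at t≈0.371 with y≈3.80803

max y = 3.808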